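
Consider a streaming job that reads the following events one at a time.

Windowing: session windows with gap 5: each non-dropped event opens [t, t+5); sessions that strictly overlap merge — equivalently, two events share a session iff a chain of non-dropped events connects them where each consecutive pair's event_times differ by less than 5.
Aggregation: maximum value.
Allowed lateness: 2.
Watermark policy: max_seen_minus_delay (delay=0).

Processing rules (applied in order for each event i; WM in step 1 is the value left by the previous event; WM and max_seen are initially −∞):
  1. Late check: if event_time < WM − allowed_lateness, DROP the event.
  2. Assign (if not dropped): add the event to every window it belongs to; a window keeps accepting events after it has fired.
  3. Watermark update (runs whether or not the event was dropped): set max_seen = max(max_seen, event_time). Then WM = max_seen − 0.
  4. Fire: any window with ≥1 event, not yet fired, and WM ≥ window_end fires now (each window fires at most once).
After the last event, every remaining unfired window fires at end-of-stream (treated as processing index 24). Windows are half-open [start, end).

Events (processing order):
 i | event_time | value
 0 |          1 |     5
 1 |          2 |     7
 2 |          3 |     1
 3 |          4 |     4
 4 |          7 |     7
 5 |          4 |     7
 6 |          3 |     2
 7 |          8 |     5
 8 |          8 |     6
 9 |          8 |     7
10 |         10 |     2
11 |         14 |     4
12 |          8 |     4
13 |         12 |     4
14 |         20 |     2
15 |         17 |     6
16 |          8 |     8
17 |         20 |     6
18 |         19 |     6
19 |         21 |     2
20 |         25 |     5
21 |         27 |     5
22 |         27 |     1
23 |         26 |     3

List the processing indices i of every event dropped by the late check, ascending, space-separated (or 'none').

i=0 t=1 v=5: → [1,6); WM=1
i=1 t=2 v=7: → [1,7); WM=2
i=2 t=3 v=1: → [1,8); WM=3
i=3 t=4 v=4: → [1,9); WM=4
i=4 t=7 v=7: → [1,12); WM=7
i=5 t=4 v=7: DROP (t<7-2); WM=7
i=6 t=3 v=2: DROP (t<7-2); WM=7
i=7 t=8 v=5: → [1,13); WM=8
i=8 t=8 v=6: → [1,13); WM=8
i=9 t=8 v=7: → [1,13); WM=8
i=10 t=10 v=2: → [1,15); WM=10
i=11 t=14 v=4: → [1,19); WM=14
i=12 t=8 v=4: DROP (t<14-2); WM=14
i=13 t=12 v=4: → [1,19); WM=14
i=14 t=20 v=2: → [20,25); WM=20
i=15 t=17 v=6: DROP (t<20-2); WM=20
i=16 t=8 v=8: DROP (t<20-2); WM=20
i=17 t=20 v=6: → [20,25); WM=20
i=18 t=19 v=6: → [19,25); WM=20
i=19 t=21 v=2: → [19,26); WM=21
i=20 t=25 v=5: → [19,30); WM=25
i=21 t=27 v=5: → [19,32); WM=27
i=22 t=27 v=1: → [19,32); WM=27
i=23 t=26 v=3: → [19,32); WM=27

5 6 12 15 16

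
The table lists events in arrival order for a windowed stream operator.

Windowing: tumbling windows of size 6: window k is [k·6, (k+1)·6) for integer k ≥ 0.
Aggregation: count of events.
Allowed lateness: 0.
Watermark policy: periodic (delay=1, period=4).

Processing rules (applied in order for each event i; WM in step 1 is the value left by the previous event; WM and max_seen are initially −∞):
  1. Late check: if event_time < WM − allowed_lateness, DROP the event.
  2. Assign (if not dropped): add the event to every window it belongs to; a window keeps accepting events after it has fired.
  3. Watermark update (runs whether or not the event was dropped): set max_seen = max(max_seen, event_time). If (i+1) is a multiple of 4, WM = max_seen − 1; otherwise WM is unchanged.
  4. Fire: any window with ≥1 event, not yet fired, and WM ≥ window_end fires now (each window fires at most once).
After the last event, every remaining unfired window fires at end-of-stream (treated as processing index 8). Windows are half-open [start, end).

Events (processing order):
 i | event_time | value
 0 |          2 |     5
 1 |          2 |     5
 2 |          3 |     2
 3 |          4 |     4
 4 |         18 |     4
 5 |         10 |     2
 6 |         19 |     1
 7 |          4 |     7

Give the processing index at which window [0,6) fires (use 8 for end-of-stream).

i=0 t=2 v=5: → [0,6); WM=−∞
i=1 t=2 v=5: → [0,6); WM=−∞
i=2 t=3 v=2: → [0,6); WM=−∞
i=3 t=4 v=4: → [0,6); WM=3
i=4 t=18 v=4: → [18,24); WM=3
i=5 t=10 v=2: → [6,12); WM=3
i=6 t=19 v=1: → [18,24); WM=3
i=7 t=4 v=7: → [0,6); WM=18; [0,6) fires=5 [6,12) fires=1

7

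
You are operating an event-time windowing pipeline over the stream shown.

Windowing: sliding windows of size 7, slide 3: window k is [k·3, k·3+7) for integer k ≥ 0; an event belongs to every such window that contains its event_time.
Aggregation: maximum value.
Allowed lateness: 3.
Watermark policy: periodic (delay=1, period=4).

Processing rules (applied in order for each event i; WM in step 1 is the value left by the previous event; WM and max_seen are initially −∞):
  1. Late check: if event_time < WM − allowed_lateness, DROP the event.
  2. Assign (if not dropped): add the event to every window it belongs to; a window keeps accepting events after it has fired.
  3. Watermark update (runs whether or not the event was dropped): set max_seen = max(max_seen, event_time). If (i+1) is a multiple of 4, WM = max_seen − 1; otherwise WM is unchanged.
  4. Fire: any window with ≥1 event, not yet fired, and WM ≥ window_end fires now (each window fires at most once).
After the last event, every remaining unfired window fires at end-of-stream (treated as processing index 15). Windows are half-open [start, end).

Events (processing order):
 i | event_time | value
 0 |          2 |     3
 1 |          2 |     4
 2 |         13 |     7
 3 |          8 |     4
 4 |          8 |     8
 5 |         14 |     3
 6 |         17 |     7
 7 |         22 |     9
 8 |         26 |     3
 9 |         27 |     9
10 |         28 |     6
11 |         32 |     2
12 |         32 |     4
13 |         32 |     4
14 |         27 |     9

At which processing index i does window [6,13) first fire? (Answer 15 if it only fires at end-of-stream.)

7

i=0 t=2 v=3: → [0,7); WM=−∞
i=1 t=2 v=4: → [0,7); WM=−∞
i=2 t=13 v=7: → [12,19),[9,16); WM=−∞
i=3 t=8 v=4: → [6,13),[3,10); WM=12; [0,7) fires=4 [3,10) fires=4
i=4 t=8 v=8: DROP (t<12-3); WM=12
i=5 t=14 v=3: → [12,19),[9,16); WM=12
i=6 t=17 v=7: → [15,22),[12,19); WM=12
i=7 t=22 v=9: → [21,28),[18,25); WM=21; [6,13) fires=4 [9,16) fires=7 [12,19) fires=7
i=8 t=26 v=3: → [24,31),[21,28); WM=21
i=9 t=27 v=9: → [27,34),[24,31),[21,28); WM=21
i=10 t=28 v=6: → [27,34),[24,31); WM=21
i=11 t=32 v=2: → [30,37),[27,34); WM=31; [15,22) fires=7 [18,25) fires=9 [21,28) fires=9 [24,31) fires=9
i=12 t=32 v=4: → [30,37),[27,34); WM=31
i=13 t=32 v=4: → [30,37),[27,34); WM=31
i=14 t=27 v=9: DROP (t<31-3); WM=31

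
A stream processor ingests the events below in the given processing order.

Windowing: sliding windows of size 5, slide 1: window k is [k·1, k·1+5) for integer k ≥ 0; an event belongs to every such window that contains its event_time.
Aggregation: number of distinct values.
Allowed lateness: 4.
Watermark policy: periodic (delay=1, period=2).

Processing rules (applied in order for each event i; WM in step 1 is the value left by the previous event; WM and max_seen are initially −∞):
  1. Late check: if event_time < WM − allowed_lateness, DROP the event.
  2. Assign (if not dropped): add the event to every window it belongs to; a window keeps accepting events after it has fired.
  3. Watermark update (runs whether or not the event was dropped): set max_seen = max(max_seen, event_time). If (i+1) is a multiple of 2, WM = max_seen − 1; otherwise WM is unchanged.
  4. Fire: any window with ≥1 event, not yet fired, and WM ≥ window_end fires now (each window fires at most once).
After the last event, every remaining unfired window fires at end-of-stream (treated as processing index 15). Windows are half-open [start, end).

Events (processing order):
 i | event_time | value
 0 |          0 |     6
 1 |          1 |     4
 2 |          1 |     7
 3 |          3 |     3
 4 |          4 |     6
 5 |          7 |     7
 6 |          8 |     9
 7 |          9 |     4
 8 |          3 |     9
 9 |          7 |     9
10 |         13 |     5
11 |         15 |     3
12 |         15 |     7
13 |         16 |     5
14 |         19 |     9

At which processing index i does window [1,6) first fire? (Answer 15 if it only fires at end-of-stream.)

i=0 t=0 v=6: → [0,5); WM=−∞
i=1 t=1 v=4: → [1,6),[0,5); WM=0
i=2 t=1 v=7: → [1,6),[0,5); WM=0
i=3 t=3 v=3: → [3,8),[2,7),[1,6),[0,5); WM=2
i=4 t=4 v=6: → [4,9),[3,8),[2,7),[1,6),[0,5); WM=2
i=5 t=7 v=7: → [7,12),[6,11),[5,10),[4,9),[3,8); WM=6; [0,5) fires=4 [1,6) fires=4
i=6 t=8 v=9: → [8,13),[7,12),[6,11),[5,10),[4,9); WM=6
i=7 t=9 v=4: → [9,14),[8,13),[7,12),[6,11),[5,10); WM=8; [2,7) fires=2 [3,8) fires=3
i=8 t=3 v=9: DROP (t<8-4); WM=8
i=9 t=7 v=9: → [7,12),[6,11),[5,10),[4,9),[3,8); WM=8
i=10 t=13 v=5: → [13,18),[12,17),[11,16),[10,15),[9,14); WM=8
i=11 t=15 v=3: → [15,20),[14,19),[13,18),[12,17),[11,16); WM=14; [4,9) fires=3 [5,10) fires=3 [6,11) fires=3 [7,12) fires=3 [8,13) fires=2 [9,14) fires=2
i=12 t=15 v=7: → [15,20),[14,19),[13,18),[12,17),[11,16); WM=14
i=13 t=16 v=5: → [16,21),[15,20),[14,19),[13,18),[12,17); WM=15; [10,15) fires=1
i=14 t=19 v=9: → [19,24),[18,23),[17,22),[16,21),[15,20); WM=15

5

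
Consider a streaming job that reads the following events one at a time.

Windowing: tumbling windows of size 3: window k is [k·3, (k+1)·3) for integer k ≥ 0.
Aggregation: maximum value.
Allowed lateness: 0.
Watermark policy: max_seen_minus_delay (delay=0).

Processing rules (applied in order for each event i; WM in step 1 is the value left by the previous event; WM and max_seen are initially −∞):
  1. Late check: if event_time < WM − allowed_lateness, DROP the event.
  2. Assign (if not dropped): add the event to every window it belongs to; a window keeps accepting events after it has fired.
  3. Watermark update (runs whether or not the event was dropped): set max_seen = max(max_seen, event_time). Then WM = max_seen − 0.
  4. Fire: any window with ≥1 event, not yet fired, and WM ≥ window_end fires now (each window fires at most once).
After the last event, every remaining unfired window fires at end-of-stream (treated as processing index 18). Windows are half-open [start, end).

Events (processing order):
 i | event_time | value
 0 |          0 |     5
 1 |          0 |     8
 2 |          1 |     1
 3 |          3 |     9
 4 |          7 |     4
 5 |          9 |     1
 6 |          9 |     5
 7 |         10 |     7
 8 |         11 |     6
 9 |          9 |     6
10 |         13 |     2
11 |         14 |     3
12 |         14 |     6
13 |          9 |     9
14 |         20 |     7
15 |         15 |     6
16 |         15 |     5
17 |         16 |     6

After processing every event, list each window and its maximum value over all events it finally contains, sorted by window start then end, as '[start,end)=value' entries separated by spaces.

[0,3)=8 [3,6)=9 [6,9)=4 [9,12)=7 [12,15)=6 [18,21)=7

i=0 t=0 v=5: → [0,3); WM=0
i=1 t=0 v=8: → [0,3); WM=0
i=2 t=1 v=1: → [0,3); WM=1
i=3 t=3 v=9: → [3,6); WM=3; [0,3) fires=8
i=4 t=7 v=4: → [6,9); WM=7; [3,6) fires=9
i=5 t=9 v=1: → [9,12); WM=9; [6,9) fires=4
i=6 t=9 v=5: → [9,12); WM=9
i=7 t=10 v=7: → [9,12); WM=10
i=8 t=11 v=6: → [9,12); WM=11
i=9 t=9 v=6: DROP (t<11-0); WM=11
i=10 t=13 v=2: → [12,15); WM=13; [9,12) fires=7
i=11 t=14 v=3: → [12,15); WM=14
i=12 t=14 v=6: → [12,15); WM=14
i=13 t=9 v=9: DROP (t<14-0); WM=14
i=14 t=20 v=7: → [18,21); WM=20; [12,15) fires=6
i=15 t=15 v=6: DROP (t<20-0); WM=20
i=16 t=15 v=5: DROP (t<20-0); WM=20
i=17 t=16 v=6: DROP (t<20-0); WM=20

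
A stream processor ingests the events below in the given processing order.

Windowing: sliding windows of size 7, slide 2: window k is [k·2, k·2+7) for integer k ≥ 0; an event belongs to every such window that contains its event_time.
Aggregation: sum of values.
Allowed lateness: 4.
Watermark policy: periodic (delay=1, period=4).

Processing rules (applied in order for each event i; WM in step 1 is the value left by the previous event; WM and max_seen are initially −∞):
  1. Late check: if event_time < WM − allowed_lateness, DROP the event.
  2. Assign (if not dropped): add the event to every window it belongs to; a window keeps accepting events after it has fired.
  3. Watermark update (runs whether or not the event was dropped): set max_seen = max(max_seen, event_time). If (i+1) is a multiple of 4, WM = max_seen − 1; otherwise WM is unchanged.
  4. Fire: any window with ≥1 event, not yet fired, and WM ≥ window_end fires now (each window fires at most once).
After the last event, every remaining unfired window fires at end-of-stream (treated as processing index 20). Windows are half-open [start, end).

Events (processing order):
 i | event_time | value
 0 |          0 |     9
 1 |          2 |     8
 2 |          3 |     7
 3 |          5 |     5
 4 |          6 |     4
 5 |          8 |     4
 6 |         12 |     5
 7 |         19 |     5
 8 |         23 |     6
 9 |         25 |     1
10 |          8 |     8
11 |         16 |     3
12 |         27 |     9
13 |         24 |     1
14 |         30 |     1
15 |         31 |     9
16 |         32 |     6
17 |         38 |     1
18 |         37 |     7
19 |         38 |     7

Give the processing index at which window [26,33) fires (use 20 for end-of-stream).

i=0 t=0 v=9: → [0,7); WM=−∞
i=1 t=2 v=8: → [2,9),[0,7); WM=−∞
i=2 t=3 v=7: → [2,9),[0,7); WM=−∞
i=3 t=5 v=5: → [4,11),[2,9),[0,7); WM=4
i=4 t=6 v=4: → [6,13),[4,11),[2,9),[0,7); WM=4
i=5 t=8 v=4: → [8,15),[6,13),[4,11),[2,9); WM=4
i=6 t=12 v=5: → [12,19),[10,17),[8,15),[6,13); WM=4
i=7 t=19 v=5: → [18,25),[16,23),[14,21); WM=18; [0,7) fires=33 [2,9) fires=28 [4,11) fires=13 [6,13) fires=13 [8,15) fires=9 [10,17) fires=5
i=8 t=23 v=6: → [22,29),[20,27),[18,25); WM=18
i=9 t=25 v=1: → [24,31),[22,29),[20,27); WM=18
i=10 t=8 v=8: DROP (t<18-4); WM=18
i=11 t=16 v=3: → [16,23),[14,21),[12,19),[10,17); WM=24; [12,19) fires=8 [14,21) fires=8 [16,23) fires=8
i=12 t=27 v=9: → [26,33),[24,31),[22,29); WM=24
i=13 t=24 v=1: → [24,31),[22,29),[20,27),[18,25); WM=24
i=14 t=30 v=1: → [30,37),[28,35),[26,33),[24,31); WM=24
i=15 t=31 v=9: → [30,37),[28,35),[26,33); WM=30; [18,25) fires=12 [20,27) fires=8 [22,29) fires=17
i=16 t=32 v=6: → [32,39),[30,37),[28,35),[26,33); WM=30
i=17 t=38 v=1: → [38,45),[36,43),[34,41),[32,39); WM=30
i=18 t=37 v=7: → [36,43),[34,41),[32,39); WM=30
i=19 t=38 v=7: → [38,45),[36,43),[34,41),[32,39); WM=37; [24,31) fires=12 [26,33) fires=25 [28,35) fires=16 [30,37) fires=16

19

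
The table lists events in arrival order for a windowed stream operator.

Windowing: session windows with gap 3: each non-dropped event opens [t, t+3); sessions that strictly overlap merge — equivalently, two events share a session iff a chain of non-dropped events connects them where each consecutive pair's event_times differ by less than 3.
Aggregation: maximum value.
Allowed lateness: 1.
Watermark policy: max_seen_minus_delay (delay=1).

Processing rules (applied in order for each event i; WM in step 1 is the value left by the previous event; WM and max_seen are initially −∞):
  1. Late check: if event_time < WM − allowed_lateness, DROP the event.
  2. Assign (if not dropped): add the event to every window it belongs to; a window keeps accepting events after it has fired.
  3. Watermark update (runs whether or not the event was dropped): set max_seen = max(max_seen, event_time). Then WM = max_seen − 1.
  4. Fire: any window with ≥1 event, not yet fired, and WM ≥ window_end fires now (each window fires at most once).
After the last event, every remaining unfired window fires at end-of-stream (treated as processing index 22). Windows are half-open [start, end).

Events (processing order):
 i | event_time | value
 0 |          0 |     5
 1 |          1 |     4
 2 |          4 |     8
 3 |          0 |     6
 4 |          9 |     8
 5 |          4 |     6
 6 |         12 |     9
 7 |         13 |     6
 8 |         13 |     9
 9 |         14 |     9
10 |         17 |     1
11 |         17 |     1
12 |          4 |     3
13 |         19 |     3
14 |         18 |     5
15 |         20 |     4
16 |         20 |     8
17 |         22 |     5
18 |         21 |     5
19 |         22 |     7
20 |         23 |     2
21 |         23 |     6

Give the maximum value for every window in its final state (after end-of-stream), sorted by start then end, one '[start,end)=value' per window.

[0,4)=5 [4,7)=8 [9,12)=8 [12,17)=9 [17,26)=8

i=0 t=0 v=5: → [0,3); WM=-1
i=1 t=1 v=4: → [0,4); WM=0
i=2 t=4 v=8: → [4,7); WM=3
i=3 t=0 v=6: DROP (t<3-1); WM=3
i=4 t=9 v=8: → [9,12); WM=8
i=5 t=4 v=6: DROP (t<8-1); WM=8
i=6 t=12 v=9: → [12,15); WM=11
i=7 t=13 v=6: → [12,16); WM=12
i=8 t=13 v=9: → [12,16); WM=12
i=9 t=14 v=9: → [12,17); WM=13
i=10 t=17 v=1: → [17,20); WM=16
i=11 t=17 v=1: → [17,20); WM=16
i=12 t=4 v=3: DROP (t<16-1); WM=16
i=13 t=19 v=3: → [17,22); WM=18
i=14 t=18 v=5: → [17,22); WM=18
i=15 t=20 v=4: → [17,23); WM=19
i=16 t=20 v=8: → [17,23); WM=19
i=17 t=22 v=5: → [17,25); WM=21
i=18 t=21 v=5: → [17,25); WM=21
i=19 t=22 v=7: → [17,25); WM=21
i=20 t=23 v=2: → [17,26); WM=22
i=21 t=23 v=6: → [17,26); WM=22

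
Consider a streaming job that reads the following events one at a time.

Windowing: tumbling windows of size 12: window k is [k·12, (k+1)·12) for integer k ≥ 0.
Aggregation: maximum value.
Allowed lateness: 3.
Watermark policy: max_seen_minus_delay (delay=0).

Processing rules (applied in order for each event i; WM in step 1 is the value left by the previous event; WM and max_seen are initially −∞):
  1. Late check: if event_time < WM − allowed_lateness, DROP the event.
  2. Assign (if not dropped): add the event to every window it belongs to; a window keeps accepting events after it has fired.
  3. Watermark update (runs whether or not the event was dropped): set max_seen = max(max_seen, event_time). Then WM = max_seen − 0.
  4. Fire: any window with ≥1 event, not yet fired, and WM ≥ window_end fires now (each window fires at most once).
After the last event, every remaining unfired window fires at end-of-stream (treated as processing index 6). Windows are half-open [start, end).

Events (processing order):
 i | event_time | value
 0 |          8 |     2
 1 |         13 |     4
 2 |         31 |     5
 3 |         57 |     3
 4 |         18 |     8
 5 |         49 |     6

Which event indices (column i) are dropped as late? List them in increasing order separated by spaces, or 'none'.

4 5

i=0 t=8 v=2: → [0,12); WM=8
i=1 t=13 v=4: → [12,24); WM=13; [0,12) fires=2
i=2 t=31 v=5: → [24,36); WM=31; [12,24) fires=4
i=3 t=57 v=3: → [48,60); WM=57; [24,36) fires=5
i=4 t=18 v=8: DROP (t<57-3); WM=57
i=5 t=49 v=6: DROP (t<57-3); WM=57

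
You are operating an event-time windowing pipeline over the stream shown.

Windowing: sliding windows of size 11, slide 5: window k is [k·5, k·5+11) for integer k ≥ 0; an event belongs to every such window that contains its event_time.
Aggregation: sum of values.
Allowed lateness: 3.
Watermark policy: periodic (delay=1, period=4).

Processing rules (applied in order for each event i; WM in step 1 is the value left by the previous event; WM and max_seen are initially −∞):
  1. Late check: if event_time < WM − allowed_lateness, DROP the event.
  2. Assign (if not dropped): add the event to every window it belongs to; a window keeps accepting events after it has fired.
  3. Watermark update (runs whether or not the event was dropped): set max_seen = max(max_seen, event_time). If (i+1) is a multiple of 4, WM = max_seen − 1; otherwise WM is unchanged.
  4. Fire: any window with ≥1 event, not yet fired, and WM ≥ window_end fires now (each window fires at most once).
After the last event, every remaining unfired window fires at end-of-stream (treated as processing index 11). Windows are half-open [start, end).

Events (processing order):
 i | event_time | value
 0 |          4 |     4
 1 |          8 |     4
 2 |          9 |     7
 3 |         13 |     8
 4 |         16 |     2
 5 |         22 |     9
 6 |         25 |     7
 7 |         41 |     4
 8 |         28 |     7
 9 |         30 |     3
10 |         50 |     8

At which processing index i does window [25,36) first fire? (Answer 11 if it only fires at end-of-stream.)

i=0 t=4 v=4: → [0,11); WM=−∞
i=1 t=8 v=4: → [5,16),[0,11); WM=−∞
i=2 t=9 v=7: → [5,16),[0,11); WM=−∞
i=3 t=13 v=8: → [10,21),[5,16); WM=12; [0,11) fires=15
i=4 t=16 v=2: → [15,26),[10,21); WM=12
i=5 t=22 v=9: → [20,31),[15,26); WM=12
i=6 t=25 v=7: → [25,36),[20,31),[15,26); WM=12
i=7 t=41 v=4: → [40,51),[35,46); WM=40; [5,16) fires=19 [10,21) fires=10 [15,26) fires=18 [20,31) fires=16 [25,36) fires=7
i=8 t=28 v=7: DROP (t<40-3); WM=40
i=9 t=30 v=3: DROP (t<40-3); WM=40
i=10 t=50 v=8: → [50,61),[45,56),[40,51); WM=40

7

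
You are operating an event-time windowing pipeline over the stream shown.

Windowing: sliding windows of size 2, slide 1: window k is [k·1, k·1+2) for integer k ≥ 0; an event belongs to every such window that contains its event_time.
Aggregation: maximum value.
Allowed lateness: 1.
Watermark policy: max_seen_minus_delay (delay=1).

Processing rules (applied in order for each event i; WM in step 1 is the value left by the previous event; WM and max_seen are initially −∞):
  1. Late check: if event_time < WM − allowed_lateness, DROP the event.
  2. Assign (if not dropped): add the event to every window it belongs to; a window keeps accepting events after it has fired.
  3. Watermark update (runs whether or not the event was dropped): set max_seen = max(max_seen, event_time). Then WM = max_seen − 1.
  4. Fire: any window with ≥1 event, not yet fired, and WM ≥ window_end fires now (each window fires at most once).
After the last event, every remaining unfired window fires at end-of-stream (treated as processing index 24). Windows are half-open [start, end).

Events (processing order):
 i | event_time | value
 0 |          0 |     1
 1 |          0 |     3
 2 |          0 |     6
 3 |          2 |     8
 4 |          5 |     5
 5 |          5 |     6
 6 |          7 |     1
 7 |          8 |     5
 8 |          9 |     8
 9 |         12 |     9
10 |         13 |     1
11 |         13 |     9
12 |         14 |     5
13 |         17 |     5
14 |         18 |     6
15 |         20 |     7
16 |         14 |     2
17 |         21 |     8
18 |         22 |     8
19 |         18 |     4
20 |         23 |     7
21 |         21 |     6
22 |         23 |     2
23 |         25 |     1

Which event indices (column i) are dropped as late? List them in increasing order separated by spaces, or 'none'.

i=0 t=0 v=1: → [0,2); WM=-1
i=1 t=0 v=3: → [0,2); WM=-1
i=2 t=0 v=6: → [0,2); WM=-1
i=3 t=2 v=8: → [2,4),[1,3); WM=1
i=4 t=5 v=5: → [5,7),[4,6); WM=4; [0,2) fires=6 [1,3) fires=8 [2,4) fires=8
i=5 t=5 v=6: → [5,7),[4,6); WM=4
i=6 t=7 v=1: → [7,9),[6,8); WM=6; [4,6) fires=6
i=7 t=8 v=5: → [8,10),[7,9); WM=7; [5,7) fires=6
i=8 t=9 v=8: → [9,11),[8,10); WM=8; [6,8) fires=1
i=9 t=12 v=9: → [12,14),[11,13); WM=11; [7,9) fires=5 [8,10) fires=8 [9,11) fires=8
i=10 t=13 v=1: → [13,15),[12,14); WM=12
i=11 t=13 v=9: → [13,15),[12,14); WM=12
i=12 t=14 v=5: → [14,16),[13,15); WM=13; [11,13) fires=9
i=13 t=17 v=5: → [17,19),[16,18); WM=16; [12,14) fires=9 [13,15) fires=9 [14,16) fires=5
i=14 t=18 v=6: → [18,20),[17,19); WM=17
i=15 t=20 v=7: → [20,22),[19,21); WM=19; [16,18) fires=5 [17,19) fires=6
i=16 t=14 v=2: DROP (t<19-1); WM=19
i=17 t=21 v=8: → [21,23),[20,22); WM=20; [18,20) fires=6
i=18 t=22 v=8: → [22,24),[21,23); WM=21; [19,21) fires=7
i=19 t=18 v=4: DROP (t<21-1); WM=21
i=20 t=23 v=7: → [23,25),[22,24); WM=22; [20,22) fires=8
i=21 t=21 v=6: → [21,23),[20,22); WM=22
i=22 t=23 v=2: → [23,25),[22,24); WM=22
i=23 t=25 v=1: → [25,27),[24,26); WM=24; [21,23) fires=8 [22,24) fires=8

16 19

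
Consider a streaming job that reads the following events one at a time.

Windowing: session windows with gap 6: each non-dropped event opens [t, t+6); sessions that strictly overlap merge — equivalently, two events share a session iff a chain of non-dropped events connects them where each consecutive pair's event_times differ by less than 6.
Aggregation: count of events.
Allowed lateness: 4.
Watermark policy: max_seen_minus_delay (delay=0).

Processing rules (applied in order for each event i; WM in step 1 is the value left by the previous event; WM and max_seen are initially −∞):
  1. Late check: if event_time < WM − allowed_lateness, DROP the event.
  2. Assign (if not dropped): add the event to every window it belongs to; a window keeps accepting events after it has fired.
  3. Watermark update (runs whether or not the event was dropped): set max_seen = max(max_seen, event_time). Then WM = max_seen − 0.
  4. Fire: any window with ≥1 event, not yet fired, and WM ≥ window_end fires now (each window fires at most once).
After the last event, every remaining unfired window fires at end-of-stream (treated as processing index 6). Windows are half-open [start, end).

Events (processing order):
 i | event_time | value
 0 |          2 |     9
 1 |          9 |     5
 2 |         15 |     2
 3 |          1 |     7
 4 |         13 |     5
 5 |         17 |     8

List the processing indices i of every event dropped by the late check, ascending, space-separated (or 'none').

3

i=0 t=2 v=9: → [2,8); WM=2
i=1 t=9 v=5: → [9,15); WM=9
i=2 t=15 v=2: → [15,21); WM=15
i=3 t=1 v=7: DROP (t<15-4); WM=15
i=4 t=13 v=5: → [9,21); WM=15
i=5 t=17 v=8: → [9,23); WM=17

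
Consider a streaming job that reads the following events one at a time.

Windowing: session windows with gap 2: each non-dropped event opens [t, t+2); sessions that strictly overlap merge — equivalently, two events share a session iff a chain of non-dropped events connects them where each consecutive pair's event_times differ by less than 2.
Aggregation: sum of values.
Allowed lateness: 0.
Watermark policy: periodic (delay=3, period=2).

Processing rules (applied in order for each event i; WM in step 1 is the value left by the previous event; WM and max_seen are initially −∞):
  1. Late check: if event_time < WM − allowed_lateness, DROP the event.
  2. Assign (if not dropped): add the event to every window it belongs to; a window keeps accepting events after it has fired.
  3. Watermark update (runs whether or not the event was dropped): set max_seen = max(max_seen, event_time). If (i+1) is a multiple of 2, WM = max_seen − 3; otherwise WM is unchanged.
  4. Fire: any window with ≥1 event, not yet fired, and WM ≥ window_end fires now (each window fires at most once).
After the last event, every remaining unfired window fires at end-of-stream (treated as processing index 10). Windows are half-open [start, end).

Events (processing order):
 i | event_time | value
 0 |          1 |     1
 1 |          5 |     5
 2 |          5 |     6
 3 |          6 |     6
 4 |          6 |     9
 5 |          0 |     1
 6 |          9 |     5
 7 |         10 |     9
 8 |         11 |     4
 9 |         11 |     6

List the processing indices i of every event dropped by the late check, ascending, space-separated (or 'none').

i=0 t=1 v=1: → [1,3); WM=−∞
i=1 t=5 v=5: → [5,7); WM=2
i=2 t=5 v=6: → [5,7); WM=2
i=3 t=6 v=6: → [5,8); WM=3
i=4 t=6 v=9: → [5,8); WM=3
i=5 t=0 v=1: DROP (t<3-0); WM=3
i=6 t=9 v=5: → [9,11); WM=3
i=7 t=10 v=9: → [9,12); WM=7
i=8 t=11 v=4: → [9,13); WM=7
i=9 t=11 v=6: → [9,13); WM=8

5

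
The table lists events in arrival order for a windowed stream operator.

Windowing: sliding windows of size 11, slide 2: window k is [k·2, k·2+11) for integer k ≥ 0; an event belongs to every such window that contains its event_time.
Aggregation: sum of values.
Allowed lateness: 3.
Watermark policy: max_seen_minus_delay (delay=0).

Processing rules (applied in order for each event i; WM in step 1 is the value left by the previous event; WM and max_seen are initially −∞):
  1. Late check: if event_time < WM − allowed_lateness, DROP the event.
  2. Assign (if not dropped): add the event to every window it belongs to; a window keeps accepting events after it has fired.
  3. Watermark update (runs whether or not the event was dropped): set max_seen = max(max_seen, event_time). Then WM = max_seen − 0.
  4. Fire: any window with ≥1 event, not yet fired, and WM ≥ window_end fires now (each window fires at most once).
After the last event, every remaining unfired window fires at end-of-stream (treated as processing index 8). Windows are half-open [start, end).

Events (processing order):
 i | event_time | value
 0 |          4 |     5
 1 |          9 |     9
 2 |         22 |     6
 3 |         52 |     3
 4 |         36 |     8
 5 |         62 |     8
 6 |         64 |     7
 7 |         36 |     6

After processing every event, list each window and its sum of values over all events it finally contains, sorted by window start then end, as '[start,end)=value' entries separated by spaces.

i=0 t=4 v=5: → [4,15),[2,13),[0,11); WM=4
i=1 t=9 v=9: → [8,19),[6,17),[4,15),[2,13),[0,11); WM=9
i=2 t=22 v=6: → [22,33),[20,31),[18,29),[16,27),[14,25),[12,23); WM=22; [0,11) fires=14 [2,13) fires=14 [4,15) fires=14 [6,17) fires=9 [8,19) fires=9
i=3 t=52 v=3: → [52,63),[50,61),[48,59),[46,57),[44,55),[42,53); WM=52; [12,23) fires=6 [14,25) fires=6 [16,27) fires=6 [18,29) fires=6 [20,31) fires=6 [22,33) fires=6
i=4 t=36 v=8: DROP (t<52-3); WM=52
i=5 t=62 v=8: → [62,73),[60,71),[58,69),[56,67),[54,65),[52,63); WM=62; [42,53) fires=3 [44,55) fires=3 [46,57) fires=3 [48,59) fires=3 [50,61) fires=3
i=6 t=64 v=7: → [64,75),[62,73),[60,71),[58,69),[56,67),[54,65); WM=64; [52,63) fires=11
i=7 t=36 v=6: DROP (t<64-3); WM=64

[0,11)=14 [2,13)=14 [4,15)=14 [6,17)=9 [8,19)=9 [12,23)=6 [14,25)=6 [16,27)=6 [18,29)=6 [20,31)=6 [22,33)=6 [42,53)=3 [44,55)=3 [46,57)=3 [48,59)=3 [50,61)=3 [52,63)=11 [54,65)=15 [56,67)=15 [58,69)=15 [60,71)=15 [62,73)=15 [64,75)=7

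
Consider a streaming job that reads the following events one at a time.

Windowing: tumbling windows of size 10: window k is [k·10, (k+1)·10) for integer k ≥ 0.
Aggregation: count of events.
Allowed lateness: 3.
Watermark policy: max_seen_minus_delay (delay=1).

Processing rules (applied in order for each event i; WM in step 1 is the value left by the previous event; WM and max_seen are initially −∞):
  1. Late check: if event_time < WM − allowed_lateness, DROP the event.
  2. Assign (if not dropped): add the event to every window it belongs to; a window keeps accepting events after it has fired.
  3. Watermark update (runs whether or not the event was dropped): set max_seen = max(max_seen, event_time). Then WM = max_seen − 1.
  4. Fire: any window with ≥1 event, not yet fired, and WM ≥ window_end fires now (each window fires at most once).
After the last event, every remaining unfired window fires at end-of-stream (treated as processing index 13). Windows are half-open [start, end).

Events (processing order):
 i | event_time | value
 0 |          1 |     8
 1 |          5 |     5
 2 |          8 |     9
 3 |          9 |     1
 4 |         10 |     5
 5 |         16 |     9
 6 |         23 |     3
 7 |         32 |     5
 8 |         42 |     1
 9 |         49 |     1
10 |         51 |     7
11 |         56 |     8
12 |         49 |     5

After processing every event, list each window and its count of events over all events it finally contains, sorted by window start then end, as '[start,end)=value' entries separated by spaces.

[0,10)=4 [10,20)=2 [20,30)=1 [30,40)=1 [40,50)=2 [50,60)=2

i=0 t=1 v=8: → [0,10); WM=0
i=1 t=5 v=5: → [0,10); WM=4
i=2 t=8 v=9: → [0,10); WM=7
i=3 t=9 v=1: → [0,10); WM=8
i=4 t=10 v=5: → [10,20); WM=9
i=5 t=16 v=9: → [10,20); WM=15; [0,10) fires=4
i=6 t=23 v=3: → [20,30); WM=22; [10,20) fires=2
i=7 t=32 v=5: → [30,40); WM=31; [20,30) fires=1
i=8 t=42 v=1: → [40,50); WM=41; [30,40) fires=1
i=9 t=49 v=1: → [40,50); WM=48
i=10 t=51 v=7: → [50,60); WM=50; [40,50) fires=2
i=11 t=56 v=8: → [50,60); WM=55
i=12 t=49 v=5: DROP (t<55-3); WM=55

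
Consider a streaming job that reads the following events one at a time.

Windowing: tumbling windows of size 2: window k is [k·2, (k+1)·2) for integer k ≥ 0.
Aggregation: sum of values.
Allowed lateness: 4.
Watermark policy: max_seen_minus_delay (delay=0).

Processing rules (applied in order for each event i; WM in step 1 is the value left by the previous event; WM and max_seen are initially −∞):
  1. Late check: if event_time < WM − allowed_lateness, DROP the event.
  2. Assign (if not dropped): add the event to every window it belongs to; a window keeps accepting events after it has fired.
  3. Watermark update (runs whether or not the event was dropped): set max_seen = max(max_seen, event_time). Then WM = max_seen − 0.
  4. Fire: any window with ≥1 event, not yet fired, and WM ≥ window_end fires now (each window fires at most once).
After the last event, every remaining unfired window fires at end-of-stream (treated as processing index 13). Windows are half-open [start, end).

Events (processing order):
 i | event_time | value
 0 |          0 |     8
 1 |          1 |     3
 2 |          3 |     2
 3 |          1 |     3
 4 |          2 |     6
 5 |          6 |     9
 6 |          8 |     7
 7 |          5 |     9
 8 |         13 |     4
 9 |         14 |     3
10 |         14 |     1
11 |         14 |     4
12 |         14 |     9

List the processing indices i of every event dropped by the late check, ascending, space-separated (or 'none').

i=0 t=0 v=8: → [0,2); WM=0
i=1 t=1 v=3: → [0,2); WM=1
i=2 t=3 v=2: → [2,4); WM=3; [0,2) fires=11
i=3 t=1 v=3: → [0,2); WM=3
i=4 t=2 v=6: → [2,4); WM=3
i=5 t=6 v=9: → [6,8); WM=6; [2,4) fires=8
i=6 t=8 v=7: → [8,10); WM=8; [6,8) fires=9
i=7 t=5 v=9: → [4,6); WM=8; [4,6) fires=9
i=8 t=13 v=4: → [12,14); WM=13; [8,10) fires=7
i=9 t=14 v=3: → [14,16); WM=14; [12,14) fires=4
i=10 t=14 v=1: → [14,16); WM=14
i=11 t=14 v=4: → [14,16); WM=14
i=12 t=14 v=9: → [14,16); WM=14

none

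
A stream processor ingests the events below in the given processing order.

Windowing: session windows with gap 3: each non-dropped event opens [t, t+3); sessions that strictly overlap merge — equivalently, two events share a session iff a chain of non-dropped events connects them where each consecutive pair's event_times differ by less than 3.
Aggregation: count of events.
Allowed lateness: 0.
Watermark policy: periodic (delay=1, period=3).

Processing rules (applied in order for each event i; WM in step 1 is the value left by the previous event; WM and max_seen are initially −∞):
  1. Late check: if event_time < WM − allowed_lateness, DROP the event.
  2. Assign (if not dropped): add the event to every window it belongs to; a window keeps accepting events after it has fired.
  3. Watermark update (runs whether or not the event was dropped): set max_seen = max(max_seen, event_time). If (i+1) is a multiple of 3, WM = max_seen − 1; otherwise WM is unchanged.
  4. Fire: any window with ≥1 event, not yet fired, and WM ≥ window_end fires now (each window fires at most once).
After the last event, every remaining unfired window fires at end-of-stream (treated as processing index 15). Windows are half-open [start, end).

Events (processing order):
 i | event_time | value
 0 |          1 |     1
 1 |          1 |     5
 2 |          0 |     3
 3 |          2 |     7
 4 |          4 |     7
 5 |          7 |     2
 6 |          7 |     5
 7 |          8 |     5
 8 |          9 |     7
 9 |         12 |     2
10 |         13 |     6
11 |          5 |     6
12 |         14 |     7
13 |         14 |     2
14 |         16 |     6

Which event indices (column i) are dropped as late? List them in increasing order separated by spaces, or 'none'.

i=0 t=1 v=1: → [1,4); WM=−∞
i=1 t=1 v=5: → [1,4); WM=−∞
i=2 t=0 v=3: → [0,4); WM=0
i=3 t=2 v=7: → [0,5); WM=0
i=4 t=4 v=7: → [0,7); WM=0
i=5 t=7 v=2: → [7,10); WM=6
i=6 t=7 v=5: → [7,10); WM=6
i=7 t=8 v=5: → [7,11); WM=6
i=8 t=9 v=7: → [7,12); WM=8
i=9 t=12 v=2: → [12,15); WM=8
i=10 t=13 v=6: → [12,16); WM=8
i=11 t=5 v=6: DROP (t<8-0); WM=12
i=12 t=14 v=7: → [12,17); WM=12
i=13 t=14 v=2: → [12,17); WM=12
i=14 t=16 v=6: → [12,19); WM=15

11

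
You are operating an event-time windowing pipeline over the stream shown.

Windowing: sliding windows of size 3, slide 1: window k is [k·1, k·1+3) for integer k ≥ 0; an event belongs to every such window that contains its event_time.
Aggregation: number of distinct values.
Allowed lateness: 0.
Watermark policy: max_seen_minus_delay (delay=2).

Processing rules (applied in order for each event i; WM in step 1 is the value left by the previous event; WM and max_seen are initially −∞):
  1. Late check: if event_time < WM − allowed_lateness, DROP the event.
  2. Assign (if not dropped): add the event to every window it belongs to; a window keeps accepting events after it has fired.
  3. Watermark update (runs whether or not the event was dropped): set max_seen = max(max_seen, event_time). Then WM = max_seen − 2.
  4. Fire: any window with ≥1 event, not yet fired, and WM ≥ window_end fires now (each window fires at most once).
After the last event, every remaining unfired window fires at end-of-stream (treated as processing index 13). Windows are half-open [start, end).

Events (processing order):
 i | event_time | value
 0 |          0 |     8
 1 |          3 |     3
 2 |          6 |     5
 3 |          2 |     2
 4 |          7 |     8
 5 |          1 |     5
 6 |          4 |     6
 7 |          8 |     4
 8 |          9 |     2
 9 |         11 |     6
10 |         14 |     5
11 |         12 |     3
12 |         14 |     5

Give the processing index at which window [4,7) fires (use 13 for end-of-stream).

8

i=0 t=0 v=8: → [0,3); WM=-2
i=1 t=3 v=3: → [3,6),[2,5),[1,4); WM=1
i=2 t=6 v=5: → [6,9),[5,8),[4,7); WM=4; [0,3) fires=1 [1,4) fires=1
i=3 t=2 v=2: DROP (t<4-0); WM=4
i=4 t=7 v=8: → [7,10),[6,9),[5,8); WM=5; [2,5) fires=1
i=5 t=1 v=5: DROP (t<5-0); WM=5
i=6 t=4 v=6: DROP (t<5-0); WM=5
i=7 t=8 v=4: → [8,11),[7,10),[6,9); WM=6; [3,6) fires=1
i=8 t=9 v=2: → [9,12),[8,11),[7,10); WM=7; [4,7) fires=1
i=9 t=11 v=6: → [11,14),[10,13),[9,12); WM=9; [5,8) fires=2 [6,9) fires=3
i=10 t=14 v=5: → [14,17),[13,16),[12,15); WM=12; [7,10) fires=3 [8,11) fires=2 [9,12) fires=2
i=11 t=12 v=3: → [12,15),[11,14),[10,13); WM=12
i=12 t=14 v=5: → [14,17),[13,16),[12,15); WM=12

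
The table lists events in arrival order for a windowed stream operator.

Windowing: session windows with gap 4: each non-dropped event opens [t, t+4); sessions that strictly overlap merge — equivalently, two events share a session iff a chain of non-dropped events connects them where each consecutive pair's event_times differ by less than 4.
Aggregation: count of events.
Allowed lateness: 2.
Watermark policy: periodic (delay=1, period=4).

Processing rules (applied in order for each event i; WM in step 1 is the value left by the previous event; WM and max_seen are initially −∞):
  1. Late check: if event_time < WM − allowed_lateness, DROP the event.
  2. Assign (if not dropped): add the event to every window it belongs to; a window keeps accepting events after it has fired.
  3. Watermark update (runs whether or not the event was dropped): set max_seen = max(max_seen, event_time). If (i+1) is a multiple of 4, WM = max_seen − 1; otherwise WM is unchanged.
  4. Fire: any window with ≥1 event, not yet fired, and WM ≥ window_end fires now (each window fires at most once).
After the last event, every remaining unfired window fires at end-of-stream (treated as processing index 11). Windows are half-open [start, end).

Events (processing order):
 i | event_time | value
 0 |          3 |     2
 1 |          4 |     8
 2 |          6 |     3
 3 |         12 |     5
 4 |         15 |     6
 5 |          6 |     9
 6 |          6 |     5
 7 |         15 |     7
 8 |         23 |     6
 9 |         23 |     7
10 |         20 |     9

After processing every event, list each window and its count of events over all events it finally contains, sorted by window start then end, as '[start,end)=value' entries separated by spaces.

i=0 t=3 v=2: → [3,7); WM=−∞
i=1 t=4 v=8: → [3,8); WM=−∞
i=2 t=6 v=3: → [3,10); WM=−∞
i=3 t=12 v=5: → [12,16); WM=11
i=4 t=15 v=6: → [12,19); WM=11
i=5 t=6 v=9: DROP (t<11-2); WM=11
i=6 t=6 v=5: DROP (t<11-2); WM=11
i=7 t=15 v=7: → [12,19); WM=14
i=8 t=23 v=6: → [23,27); WM=14
i=9 t=23 v=7: → [23,27); WM=14
i=10 t=20 v=9: → [20,27); WM=14

[3,10)=3 [12,19)=3 [20,27)=3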